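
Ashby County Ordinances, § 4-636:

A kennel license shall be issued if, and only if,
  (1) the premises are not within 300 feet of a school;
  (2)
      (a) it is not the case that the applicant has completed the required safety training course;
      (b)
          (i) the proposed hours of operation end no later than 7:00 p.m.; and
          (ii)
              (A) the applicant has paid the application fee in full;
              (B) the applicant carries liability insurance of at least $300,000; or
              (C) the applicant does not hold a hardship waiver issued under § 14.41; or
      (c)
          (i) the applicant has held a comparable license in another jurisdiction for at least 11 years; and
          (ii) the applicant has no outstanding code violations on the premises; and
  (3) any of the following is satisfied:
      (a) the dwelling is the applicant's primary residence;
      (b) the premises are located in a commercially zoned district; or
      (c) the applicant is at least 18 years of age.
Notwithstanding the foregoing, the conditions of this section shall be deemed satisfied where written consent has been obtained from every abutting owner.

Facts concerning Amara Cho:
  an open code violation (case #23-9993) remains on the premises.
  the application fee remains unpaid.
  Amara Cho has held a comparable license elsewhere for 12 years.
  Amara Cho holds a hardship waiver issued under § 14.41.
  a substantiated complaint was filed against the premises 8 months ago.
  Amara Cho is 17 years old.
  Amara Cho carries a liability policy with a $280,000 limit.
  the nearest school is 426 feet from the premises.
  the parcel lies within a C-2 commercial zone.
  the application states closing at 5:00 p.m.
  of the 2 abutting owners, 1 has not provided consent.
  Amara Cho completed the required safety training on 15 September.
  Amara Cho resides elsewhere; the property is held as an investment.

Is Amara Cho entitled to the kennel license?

No — denied.

(1) ≥300 ft from school — met.
(a) not (safety training) — not met.
(i) closes by 7 p.m. — met.
(A) fee paid — fails.
(B) insurance ≥ $300,000 — fails.
(C) not (hardship waiver) — fails.
(ii) = F OR F OR F = false.
(b) = T AND F = false.
(i) prior license ≥ 11 yr — holds.
(ii) no code violations — fails.
(c): T AND F → false.
(2): F OR F OR F → false.
(a) primary residence — fails.
(b) commercially zoned — met.
(c) age ≥ 18 — not met.
So (3) is satisfied (F OR T OR F).
So Overall is not satisfied (T AND F AND T).
Exception (all abutters consent) — not satisfied.
Result: main false OR exception false → false.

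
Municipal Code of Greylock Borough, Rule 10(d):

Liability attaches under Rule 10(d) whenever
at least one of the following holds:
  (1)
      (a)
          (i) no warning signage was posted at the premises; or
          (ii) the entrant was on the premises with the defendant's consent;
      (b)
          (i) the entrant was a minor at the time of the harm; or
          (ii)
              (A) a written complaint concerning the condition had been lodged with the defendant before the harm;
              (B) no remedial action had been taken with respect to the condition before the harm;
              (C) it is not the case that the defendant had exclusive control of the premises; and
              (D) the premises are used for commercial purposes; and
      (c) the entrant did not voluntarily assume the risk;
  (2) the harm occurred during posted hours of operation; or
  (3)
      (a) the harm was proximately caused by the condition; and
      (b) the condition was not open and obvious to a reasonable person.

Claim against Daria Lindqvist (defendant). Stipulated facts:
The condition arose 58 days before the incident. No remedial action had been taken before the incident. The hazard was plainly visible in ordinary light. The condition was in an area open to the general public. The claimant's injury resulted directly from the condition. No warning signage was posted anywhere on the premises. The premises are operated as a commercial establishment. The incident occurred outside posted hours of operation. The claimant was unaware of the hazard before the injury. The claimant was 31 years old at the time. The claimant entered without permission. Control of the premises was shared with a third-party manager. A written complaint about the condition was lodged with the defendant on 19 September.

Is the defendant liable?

(i) no signage posted — holds.
(ii) consent to enter — not satisfied.
(a) = T OR F = true.
(i) entrant a minor — fails.
(A) complaint lodged — met.
(B) no remedial action — met.
(C) not (exclusive control) — holds.
(D) commercial use — met.
(ii): T AND T AND T AND T → true.
(b): F OR T → true.
(c) no assumed risk — met.
(1): T AND T AND T → true.
(2) during posted hours — fails.
(a) proximate cause — met.
(b) not open/obvious — not met.
So (3) is not satisfied (T AND F).
Overall = T OR F OR F = true.

Yes — liable.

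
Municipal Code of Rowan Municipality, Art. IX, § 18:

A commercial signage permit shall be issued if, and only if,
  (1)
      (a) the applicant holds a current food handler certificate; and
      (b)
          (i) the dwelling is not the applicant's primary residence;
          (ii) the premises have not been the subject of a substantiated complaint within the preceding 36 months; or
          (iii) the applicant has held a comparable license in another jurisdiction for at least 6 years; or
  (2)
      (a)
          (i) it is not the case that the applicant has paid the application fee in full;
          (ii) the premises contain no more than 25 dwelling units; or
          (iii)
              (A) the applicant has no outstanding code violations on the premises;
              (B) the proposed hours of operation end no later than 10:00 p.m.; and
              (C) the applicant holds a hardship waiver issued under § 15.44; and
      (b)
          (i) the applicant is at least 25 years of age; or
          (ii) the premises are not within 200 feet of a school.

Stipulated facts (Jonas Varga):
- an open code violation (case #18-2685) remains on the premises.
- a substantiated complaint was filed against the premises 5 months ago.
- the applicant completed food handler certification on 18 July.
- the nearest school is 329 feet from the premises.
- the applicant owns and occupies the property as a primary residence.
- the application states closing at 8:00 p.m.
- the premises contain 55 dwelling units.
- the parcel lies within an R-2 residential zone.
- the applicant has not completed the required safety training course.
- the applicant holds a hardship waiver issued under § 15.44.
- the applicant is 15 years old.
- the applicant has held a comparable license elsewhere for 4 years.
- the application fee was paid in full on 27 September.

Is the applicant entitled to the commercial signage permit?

No — denied.

(a) food handler cert. — met.
(i) not (primary residence) — fails.
(ii) no complaint in 36 mo. — not satisfied.
(iii) prior license ≥ 6 yr — not met.
(b): F OR F OR F → false.
(1) = T AND F = false.
(i) not (fee paid) — fails.
(ii) ≤ 25 units — fails.
(A) no code violations — fails.
(B) closes by 10 p.m. — holds.
(C) hardship waiver — holds.
(iii) = F AND T AND T = false.
So (a) is not satisfied (F OR F OR F).
(i) age ≥ 25 — not satisfied.
(ii) ≥200 ft from school — met.
So (b) is satisfied (F OR T).
(2) = F AND T = false.
So Overall is not satisfied (F OR F).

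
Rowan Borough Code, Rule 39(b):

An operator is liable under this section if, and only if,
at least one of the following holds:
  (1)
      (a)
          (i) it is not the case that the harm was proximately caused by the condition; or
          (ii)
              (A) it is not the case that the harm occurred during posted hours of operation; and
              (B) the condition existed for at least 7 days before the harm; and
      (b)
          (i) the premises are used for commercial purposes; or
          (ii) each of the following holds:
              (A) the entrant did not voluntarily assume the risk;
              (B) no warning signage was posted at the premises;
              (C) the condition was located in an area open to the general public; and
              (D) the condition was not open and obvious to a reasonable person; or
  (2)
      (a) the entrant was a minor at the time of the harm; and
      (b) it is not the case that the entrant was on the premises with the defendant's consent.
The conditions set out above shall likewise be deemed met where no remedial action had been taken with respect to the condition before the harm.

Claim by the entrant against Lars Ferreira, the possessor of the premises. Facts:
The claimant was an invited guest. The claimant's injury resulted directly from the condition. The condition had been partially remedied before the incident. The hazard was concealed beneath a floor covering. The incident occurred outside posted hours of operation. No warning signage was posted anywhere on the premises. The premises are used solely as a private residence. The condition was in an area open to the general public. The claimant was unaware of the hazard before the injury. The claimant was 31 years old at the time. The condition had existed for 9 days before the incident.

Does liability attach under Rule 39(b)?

(i) not (proximate cause) — not satisfied.
(A) not (during posted hours) — satisfied.
(B) condition ≥7 days old — holds.
(ii): T AND T → true.
(a) = F OR T = true.
(i) commercial use — fails.
(A) no assumed risk — satisfied.
(B) no signage posted — satisfied.
(C) public area — met.
(D) not open/obvious — satisfied.
(ii): T AND T AND T AND T → true.
(b): F OR T → true.
(1) = T AND T = true.
(a) entrant a minor — not met.
(b) not (consent to enter) — not satisfied.
So (2) is not satisfied (F AND F).
Overall = T OR F = true.
Exception (no remedial action) — not satisfied.
Result: main true OR exception false → true.

Yes — liable.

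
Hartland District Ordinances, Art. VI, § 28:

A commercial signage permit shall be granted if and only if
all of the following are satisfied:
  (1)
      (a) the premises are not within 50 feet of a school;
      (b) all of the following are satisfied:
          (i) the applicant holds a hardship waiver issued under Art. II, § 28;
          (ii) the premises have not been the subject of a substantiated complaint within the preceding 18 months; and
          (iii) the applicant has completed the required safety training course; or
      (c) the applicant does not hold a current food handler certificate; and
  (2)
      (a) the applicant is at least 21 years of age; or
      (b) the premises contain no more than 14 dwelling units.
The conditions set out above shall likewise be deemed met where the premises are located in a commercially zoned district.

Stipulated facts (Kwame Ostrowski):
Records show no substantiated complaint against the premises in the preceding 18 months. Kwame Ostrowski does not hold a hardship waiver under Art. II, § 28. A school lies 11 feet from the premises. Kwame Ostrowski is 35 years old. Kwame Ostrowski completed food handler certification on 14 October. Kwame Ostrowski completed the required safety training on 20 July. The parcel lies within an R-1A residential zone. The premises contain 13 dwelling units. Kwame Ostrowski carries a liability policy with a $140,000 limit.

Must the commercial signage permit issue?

(a) ≥50 ft from school — not met.
(i) hardship waiver — fails.
(ii) no complaint in 18 mo. — satisfied.
(iii) safety training — met.
So (b) is not satisfied (F AND T AND T).
(c) not (food handler cert.) — fails.
So (1) is not satisfied (F OR F OR F).
(a) age ≥ 21 — satisfied.
(b) ≤ 14 units — met.
(2): T OR T → true.
Overall = F AND T = false.
Exception (commercially zoned) — not satisfied.
Result: main false OR exception false → false.

No — denied.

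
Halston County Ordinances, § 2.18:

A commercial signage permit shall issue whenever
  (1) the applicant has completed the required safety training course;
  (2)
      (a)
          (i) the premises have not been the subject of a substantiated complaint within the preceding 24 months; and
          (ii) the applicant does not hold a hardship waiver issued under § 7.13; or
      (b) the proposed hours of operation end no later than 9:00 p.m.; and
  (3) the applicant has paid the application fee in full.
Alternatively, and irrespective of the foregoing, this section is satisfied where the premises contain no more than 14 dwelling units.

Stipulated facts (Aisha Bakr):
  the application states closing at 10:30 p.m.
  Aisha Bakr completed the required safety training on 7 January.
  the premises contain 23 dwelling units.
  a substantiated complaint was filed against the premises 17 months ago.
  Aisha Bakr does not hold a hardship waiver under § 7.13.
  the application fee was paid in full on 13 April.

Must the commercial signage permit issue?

(1) safety training — holds.
(i) no complaint in 24 mo. — not satisfied.
(ii) not (hardship waiver) — holds.
(a) = F AND T = false.
(b) closes by 9 p.m. — fails.
(2): F OR F → false.
(3) fee paid — satisfied.
So Overall is not satisfied (T AND F AND T).
Exception (≤ 14 units) — not satisfied.
Result: main false OR exception false → false.

No — denied.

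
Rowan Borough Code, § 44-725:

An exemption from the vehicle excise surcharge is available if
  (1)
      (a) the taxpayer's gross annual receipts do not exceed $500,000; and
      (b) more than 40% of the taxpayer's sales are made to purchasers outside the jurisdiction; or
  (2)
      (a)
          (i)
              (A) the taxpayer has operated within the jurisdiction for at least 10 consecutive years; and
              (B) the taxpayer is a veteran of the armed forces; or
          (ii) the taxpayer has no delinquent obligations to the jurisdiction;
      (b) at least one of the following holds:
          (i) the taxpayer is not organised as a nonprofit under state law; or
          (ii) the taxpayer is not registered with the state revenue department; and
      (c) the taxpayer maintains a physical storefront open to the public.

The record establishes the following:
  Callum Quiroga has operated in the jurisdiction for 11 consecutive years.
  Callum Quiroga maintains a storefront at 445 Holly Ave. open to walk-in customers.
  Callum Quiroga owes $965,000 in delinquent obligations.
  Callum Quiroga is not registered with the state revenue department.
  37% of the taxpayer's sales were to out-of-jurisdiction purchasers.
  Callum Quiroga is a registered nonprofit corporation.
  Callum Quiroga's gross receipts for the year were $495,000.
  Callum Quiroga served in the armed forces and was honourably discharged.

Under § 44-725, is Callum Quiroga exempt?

Yes — exempt.

(a) receipts ≤ $500,000 — satisfied.
(b) >40% out-of-jur. sales — not satisfied.
(1) = T AND F = false.
(A) ≥ 10 yrs in jurisdiction — met.
(B) veteran — satisfied.
(i) = T AND T = true.
(ii) no delinquency — fails.
(a) = T OR F = true.
(i) not (nonprofit) — not satisfied.
(ii) not (state-registered) — holds.
(b) = F OR T = true.
(c) has storefront — satisfied.
(2) = T AND T AND T = true.
So Overall is satisfied (F OR T).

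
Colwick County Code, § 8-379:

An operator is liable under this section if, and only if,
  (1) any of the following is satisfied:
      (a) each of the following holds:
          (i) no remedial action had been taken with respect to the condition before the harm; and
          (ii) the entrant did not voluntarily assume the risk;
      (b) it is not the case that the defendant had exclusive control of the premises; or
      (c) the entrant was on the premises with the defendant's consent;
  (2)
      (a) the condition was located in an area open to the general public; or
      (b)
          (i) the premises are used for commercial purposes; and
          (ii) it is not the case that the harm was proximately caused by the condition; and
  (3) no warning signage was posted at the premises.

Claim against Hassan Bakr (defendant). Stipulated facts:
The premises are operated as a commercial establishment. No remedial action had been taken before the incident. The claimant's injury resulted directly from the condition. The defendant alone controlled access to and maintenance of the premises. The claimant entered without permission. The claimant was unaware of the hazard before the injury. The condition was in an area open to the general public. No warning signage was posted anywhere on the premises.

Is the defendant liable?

Yes — liable.

(i) no remedial action — holds.
(ii) no assumed risk — met.
(a): T AND T → true.
(b) not (exclusive control) — not met.
(c) consent to enter — not satisfied.
So (1) is satisfied (T OR F OR F).
(a) public area — holds.
(i) commercial use — satisfied.
(ii) not (proximate cause) — fails.
(b) = T AND F = false.
So (2) is satisfied (T OR F).
(3) no signage posted — satisfied.
Overall = T AND T AND T = true.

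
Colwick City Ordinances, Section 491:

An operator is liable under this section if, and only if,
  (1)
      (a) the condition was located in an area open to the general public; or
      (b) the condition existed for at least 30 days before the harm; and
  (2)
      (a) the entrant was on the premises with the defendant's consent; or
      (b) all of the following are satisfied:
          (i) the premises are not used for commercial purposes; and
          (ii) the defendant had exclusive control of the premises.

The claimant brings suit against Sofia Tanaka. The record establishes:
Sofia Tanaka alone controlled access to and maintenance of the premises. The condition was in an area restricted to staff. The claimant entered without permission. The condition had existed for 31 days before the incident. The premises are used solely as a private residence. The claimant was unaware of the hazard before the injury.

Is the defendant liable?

(a) public area — not met.
(b) condition ≥30 days old — holds.
(1): F OR T → true.
(a) consent to enter — fails.
(i) not (commercial use) — holds.
(ii) exclusive control — satisfied.
(b): T AND T → true.
So (2) is satisfied (F OR T).
Overall = T AND T = true.

Yes — liable.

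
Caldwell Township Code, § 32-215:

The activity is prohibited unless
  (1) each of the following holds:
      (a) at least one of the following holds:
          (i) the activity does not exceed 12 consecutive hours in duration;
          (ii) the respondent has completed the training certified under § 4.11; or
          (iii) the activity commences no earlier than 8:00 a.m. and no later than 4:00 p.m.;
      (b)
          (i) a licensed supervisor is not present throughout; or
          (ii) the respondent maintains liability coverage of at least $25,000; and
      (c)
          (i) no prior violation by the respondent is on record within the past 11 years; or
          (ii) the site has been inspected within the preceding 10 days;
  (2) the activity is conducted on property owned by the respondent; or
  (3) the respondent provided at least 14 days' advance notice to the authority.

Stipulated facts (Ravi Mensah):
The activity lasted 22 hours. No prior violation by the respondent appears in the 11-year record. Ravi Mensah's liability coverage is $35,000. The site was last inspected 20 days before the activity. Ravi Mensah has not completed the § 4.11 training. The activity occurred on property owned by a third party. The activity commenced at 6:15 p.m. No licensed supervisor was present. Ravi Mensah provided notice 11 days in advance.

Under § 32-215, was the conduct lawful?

No — unlawful.

(i) ≤ 12 hrs duration — not met.
(ii) training certified — fails.
(iii) start within hours — not satisfied.
So (a) is not satisfied (F OR F OR F).
(i) not (supervisor present) — met.
(ii) coverage ≥ $25,000 — holds.
(b): T OR T → true.
(i) no prior violation — satisfied.
(ii) site inspected — not met.
(c): T OR F → true.
(1) = F AND T AND T = false.
(2) own property — not satisfied.
(3) ≥14 days' notice — not met.
So Overall is not satisfied (F OR F OR F).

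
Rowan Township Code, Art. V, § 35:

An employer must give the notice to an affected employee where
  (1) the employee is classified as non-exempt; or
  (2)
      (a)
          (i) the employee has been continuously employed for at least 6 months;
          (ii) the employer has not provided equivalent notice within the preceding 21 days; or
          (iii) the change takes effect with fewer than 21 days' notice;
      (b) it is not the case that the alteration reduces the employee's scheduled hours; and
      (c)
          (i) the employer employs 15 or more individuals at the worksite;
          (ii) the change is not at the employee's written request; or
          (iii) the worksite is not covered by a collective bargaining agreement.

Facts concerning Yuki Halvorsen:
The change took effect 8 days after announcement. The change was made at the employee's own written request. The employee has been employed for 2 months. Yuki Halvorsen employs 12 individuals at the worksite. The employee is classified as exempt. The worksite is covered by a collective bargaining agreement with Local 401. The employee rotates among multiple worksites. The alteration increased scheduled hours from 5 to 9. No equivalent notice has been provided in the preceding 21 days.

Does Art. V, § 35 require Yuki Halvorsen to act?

(1) non-exempt — fails.
(i) tenure ≥ 6 mo. — not satisfied.
(ii) no recent notice — holds.
(iii) < 21 days' notice — met.
(a) = F OR T OR T = true.
(b) not (hours reduced) — satisfied.
(i) ≥ 15 at site — fails.
(ii) not employee-requested — fails.
(iii) no CBA — not met.
(c) = F OR F OR F = false.
(2) = T AND T AND F = false.
So Overall is not satisfied (F OR F).

No — not required.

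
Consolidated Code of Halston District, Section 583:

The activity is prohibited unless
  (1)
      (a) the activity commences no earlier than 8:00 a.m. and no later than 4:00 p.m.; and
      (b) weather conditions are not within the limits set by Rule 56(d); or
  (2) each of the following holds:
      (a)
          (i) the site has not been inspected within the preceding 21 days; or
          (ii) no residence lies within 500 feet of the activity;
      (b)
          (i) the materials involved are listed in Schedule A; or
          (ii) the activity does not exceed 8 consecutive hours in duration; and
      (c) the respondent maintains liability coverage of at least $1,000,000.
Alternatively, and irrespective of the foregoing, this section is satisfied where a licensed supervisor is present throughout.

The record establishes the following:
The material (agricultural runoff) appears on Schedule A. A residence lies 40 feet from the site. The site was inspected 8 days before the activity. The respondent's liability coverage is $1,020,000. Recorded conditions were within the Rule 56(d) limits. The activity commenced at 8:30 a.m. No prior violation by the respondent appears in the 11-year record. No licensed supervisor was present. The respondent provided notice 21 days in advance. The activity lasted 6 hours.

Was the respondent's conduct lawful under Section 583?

(a) start within hours — met.
(b) not (weather ok) — not satisfied.
(1): T AND F → false.
(i) not (site inspected) — not satisfied.
(ii) no residence in 500 ft — not satisfied.
So (a) is not satisfied (F OR F).
(i) Schedule A material — satisfied.
(ii) ≤ 8 hrs duration — holds.
(b): T OR T → true.
(c) coverage ≥ $1,000,000 — satisfied.
(2): F AND T AND T → false.
So Overall is not satisfied (F OR F).
Exception (supervisor present) — not satisfied.
Result: main false OR exception false → false.

No — unlawful.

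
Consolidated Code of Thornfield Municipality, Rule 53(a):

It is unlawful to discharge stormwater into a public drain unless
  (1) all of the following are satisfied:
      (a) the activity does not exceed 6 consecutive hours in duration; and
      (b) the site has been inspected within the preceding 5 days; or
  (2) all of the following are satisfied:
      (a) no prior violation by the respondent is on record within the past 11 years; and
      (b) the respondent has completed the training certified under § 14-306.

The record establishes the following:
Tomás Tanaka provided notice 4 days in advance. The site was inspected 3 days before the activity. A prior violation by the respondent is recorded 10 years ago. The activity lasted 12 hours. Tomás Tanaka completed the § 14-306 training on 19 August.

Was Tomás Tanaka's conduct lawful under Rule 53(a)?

No — unlawful.

(a) ≤ 6 hrs duration — not met.
(b) site inspected — met.
(1): F AND T → false.
(a) no prior violation — fails.
(b) training certified — met.
So (2) is not satisfied (F AND T).
Overall: F OR F → false.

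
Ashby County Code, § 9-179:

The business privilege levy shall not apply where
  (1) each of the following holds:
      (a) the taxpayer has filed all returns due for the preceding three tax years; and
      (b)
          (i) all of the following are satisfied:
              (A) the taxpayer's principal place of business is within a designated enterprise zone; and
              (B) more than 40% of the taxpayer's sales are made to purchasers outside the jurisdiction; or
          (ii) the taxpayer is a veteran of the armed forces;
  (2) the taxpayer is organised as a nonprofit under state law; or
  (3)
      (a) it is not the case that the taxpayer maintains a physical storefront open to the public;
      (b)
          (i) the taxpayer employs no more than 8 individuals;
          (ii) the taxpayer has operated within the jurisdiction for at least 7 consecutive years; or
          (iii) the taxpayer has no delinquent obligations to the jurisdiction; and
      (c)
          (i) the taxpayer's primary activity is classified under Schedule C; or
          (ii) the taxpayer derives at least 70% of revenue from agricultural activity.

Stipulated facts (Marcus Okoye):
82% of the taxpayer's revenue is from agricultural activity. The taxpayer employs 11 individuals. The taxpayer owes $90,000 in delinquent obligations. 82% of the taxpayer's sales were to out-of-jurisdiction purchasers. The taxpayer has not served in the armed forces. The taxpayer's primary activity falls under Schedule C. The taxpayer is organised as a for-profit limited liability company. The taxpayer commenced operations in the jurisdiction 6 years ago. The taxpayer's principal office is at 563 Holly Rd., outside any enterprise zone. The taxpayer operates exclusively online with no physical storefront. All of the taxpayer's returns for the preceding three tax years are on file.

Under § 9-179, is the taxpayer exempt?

(a) returns current — satisfied.
(A) in enterprise zone — not met.
(B) >40% out-of-jur. sales — satisfied.
(i) = F AND T = false.
(ii) veteran — fails.
(b): F OR F → false.
So (1) is not satisfied (T AND F).
(2) nonprofit — not satisfied.
(a) not (has storefront) — holds.
(i) ≤ 8 employees — not met.
(ii) ≥ 7 yrs in jurisdiction — fails.
(iii) no delinquency — not met.
(b) = F OR F OR F = false.
(i) Schedule C activity — satisfied.
(ii) ≥70% agricultural — holds.
(c) = T OR T = true.
(3) = T AND F AND T = false.
So Overall is not satisfied (F OR F OR F).

No — not exempt.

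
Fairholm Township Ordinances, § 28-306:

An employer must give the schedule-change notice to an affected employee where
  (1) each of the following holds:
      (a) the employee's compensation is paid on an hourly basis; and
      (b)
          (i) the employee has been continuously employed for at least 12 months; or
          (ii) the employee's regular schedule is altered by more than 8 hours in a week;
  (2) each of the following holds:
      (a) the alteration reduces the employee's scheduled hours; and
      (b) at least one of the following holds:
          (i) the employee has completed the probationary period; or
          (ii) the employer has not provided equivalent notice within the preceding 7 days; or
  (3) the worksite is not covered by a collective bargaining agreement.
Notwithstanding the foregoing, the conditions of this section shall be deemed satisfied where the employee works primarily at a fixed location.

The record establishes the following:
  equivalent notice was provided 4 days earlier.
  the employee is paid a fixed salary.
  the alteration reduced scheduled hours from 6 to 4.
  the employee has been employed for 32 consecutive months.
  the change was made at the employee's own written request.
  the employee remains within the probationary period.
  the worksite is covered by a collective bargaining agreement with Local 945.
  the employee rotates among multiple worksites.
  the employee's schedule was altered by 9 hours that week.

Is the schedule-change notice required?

(a) hourly-paid — not satisfied.
(i) tenure ≥ 12 mo. — holds.
(ii) schedule shift > 8h — met.
(b) = T OR T = true.
So (1) is not satisfied (F AND T).
(a) hours reduced — met.
(i) past probation — fails.
(ii) no recent notice — fails.
(b): F OR F → false.
(2): T AND F → false.
(3) no CBA — not satisfied.
So Overall is not satisfied (F OR F OR F).
Exception (fixed location) — not satisfied.
Result: main false OR exception false → false.

No — not required.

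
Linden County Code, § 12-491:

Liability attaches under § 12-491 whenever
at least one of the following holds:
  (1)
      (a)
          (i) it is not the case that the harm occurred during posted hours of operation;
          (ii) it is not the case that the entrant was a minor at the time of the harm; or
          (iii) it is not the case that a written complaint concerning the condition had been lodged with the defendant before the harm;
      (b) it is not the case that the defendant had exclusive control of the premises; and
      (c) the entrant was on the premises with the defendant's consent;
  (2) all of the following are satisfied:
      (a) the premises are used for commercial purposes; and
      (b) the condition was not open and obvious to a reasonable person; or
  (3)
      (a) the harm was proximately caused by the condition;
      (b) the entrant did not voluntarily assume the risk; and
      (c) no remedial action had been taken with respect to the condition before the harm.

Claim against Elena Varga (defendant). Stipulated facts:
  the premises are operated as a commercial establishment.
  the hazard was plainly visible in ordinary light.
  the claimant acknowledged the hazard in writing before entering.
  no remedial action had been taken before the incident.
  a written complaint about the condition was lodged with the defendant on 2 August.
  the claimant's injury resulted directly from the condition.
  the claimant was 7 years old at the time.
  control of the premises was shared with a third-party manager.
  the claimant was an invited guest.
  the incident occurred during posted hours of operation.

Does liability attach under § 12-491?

(i) not (during posted hours) — not met.
(ii) not (entrant a minor) — not met.
(iii) not (complaint lodged) — not satisfied.
(a): F OR F OR F → false.
(b) not (exclusive control) — satisfied.
(c) consent to enter — satisfied.
So (1) is not satisfied (F AND T AND T).
(a) commercial use — holds.
(b) not open/obvious — fails.
(2): T AND F → false.
(a) proximate cause — holds.
(b) no assumed risk — fails.
(c) no remedial action — holds.
So (3) is not satisfied (T AND F AND T).
Overall = F OR F OR F = false.

No — not liable.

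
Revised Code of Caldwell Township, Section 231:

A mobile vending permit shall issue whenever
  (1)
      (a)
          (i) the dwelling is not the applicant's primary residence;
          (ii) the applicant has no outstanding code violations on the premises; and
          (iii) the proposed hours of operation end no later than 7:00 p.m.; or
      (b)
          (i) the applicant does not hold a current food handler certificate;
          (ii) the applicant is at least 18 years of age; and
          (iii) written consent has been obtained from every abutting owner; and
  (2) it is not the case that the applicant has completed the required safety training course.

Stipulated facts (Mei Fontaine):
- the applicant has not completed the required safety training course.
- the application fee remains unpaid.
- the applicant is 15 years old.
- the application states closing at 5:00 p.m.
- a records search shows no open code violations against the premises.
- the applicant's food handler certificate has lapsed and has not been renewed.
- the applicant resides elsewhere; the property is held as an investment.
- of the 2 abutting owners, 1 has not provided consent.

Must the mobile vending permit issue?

Yes — granted.

(i) not (primary residence) — satisfied.
(ii) no code violations — satisfied.
(iii) closes by 7 p.m. — holds.
(a): T AND T AND T → true.
(i) not (food handler cert.) — holds.
(ii) age ≥ 18 — not satisfied.
(iii) all abutters consent — fails.
(b) = T AND F AND F = false.
(1): T OR F → true.
(2) not (safety training) — satisfied.
Overall = T AND T = true.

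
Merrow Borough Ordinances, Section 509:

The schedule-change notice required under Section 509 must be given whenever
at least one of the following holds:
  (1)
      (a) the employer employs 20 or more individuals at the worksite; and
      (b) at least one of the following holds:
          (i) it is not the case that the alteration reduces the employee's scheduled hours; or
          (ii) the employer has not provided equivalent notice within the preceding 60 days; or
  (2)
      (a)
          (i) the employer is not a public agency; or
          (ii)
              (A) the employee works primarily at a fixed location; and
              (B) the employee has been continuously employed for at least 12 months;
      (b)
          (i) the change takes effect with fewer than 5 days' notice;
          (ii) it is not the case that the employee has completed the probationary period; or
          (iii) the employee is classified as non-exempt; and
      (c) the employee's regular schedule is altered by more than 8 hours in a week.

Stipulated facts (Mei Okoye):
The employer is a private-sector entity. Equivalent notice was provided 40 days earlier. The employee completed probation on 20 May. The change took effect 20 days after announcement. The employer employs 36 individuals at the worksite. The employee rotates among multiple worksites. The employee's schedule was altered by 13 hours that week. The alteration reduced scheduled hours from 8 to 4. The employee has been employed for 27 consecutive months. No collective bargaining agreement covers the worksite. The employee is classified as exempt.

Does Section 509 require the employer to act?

No — not required.

(a) ≥ 20 at site — met.
(i) not (hours reduced) — not satisfied.
(ii) no recent notice — fails.
(b) = F OR F = false.
(1) = T AND F = false.
(i) not (public agency) — met.
(A) fixed location — fails.
(B) tenure ≥ 12 mo. — satisfied.
(ii) = F AND T = false.
(a): T OR F → true.
(i) < 5 days' notice — fails.
(ii) not (past probation) — not satisfied.
(iii) non-exempt — not met.
So (b) is not satisfied (F OR F OR F).
(c) schedule shift > 8h — satisfied.
(2): T AND F AND T → false.
So Overall is not satisfied (F OR F).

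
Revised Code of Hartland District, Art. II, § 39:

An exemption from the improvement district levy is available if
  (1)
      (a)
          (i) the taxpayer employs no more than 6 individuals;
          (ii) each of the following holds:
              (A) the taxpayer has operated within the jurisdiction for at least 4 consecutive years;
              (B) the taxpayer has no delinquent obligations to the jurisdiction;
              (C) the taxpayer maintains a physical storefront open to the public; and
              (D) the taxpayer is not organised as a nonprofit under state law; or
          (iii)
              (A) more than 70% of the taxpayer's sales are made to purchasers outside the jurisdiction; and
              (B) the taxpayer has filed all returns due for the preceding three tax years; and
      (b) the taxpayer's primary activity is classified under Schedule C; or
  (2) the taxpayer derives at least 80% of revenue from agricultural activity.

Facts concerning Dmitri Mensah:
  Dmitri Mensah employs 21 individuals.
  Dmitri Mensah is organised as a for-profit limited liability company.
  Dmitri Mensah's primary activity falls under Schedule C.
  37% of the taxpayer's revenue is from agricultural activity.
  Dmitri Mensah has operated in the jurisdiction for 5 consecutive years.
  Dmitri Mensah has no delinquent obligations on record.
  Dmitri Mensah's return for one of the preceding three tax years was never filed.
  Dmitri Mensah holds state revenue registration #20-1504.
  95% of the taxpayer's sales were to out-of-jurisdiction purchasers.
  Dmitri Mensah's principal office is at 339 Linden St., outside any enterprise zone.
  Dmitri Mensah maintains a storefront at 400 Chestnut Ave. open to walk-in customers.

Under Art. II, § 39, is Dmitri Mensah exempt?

Yes — exempt.

(i) ≤ 6 employees — fails.
(A) ≥ 4 yrs in jurisdiction — met.
(B) no delinquency — holds.
(C) has storefront — met.
(D) not (nonprofit) — holds.
(ii): T AND T AND T AND T → true.
(A) >70% out-of-jur. sales — met.
(B) returns current — not met.
(iii) = T AND F = false.
So (a) is satisfied (F OR T OR F).
(b) Schedule C activity — satisfied.
(1) = T AND T = true.
(2) ≥80% agricultural — not satisfied.
Overall = T OR F = true.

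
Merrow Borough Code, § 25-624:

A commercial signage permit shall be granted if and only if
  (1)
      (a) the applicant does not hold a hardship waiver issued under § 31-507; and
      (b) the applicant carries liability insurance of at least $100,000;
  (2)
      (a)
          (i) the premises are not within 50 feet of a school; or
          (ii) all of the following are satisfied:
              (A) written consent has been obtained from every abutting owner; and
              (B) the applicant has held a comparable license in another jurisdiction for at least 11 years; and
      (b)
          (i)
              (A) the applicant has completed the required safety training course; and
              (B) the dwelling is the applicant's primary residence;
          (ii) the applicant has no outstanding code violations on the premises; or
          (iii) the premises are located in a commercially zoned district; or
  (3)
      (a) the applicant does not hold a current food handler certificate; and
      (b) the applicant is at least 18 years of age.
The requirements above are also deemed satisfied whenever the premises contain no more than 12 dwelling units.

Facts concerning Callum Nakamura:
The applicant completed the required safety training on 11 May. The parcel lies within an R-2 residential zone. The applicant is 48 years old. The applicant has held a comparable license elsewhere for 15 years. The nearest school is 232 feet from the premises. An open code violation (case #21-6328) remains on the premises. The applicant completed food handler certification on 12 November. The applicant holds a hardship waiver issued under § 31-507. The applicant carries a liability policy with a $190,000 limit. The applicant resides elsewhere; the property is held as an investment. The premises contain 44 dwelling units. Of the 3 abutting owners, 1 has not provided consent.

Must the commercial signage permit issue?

No — denied.

(a) not (hardship waiver) — not met.
(b) insurance ≥ $100,000 — holds.
(1) = F AND T = false.
(i) ≥50 ft from school — met.
(A) all abutters consent — not satisfied.
(B) prior license ≥ 11 yr — met.
(ii) = F AND T = false.
So (a) is satisfied (T OR F).
(A) safety training — met.
(B) primary residence — not met.
(i): T AND F → false.
(ii) no code violations — not met.
(iii) commercially zoned — fails.
So (b) is not satisfied (F OR F OR F).
(2) = T AND F = false.
(a) not (food handler cert.) — not met.
(b) age ≥ 18 — met.
(3) = F AND T = false.
Overall: F OR F OR F → false.
Exception (≤ 12 units) — not satisfied.
Result: main false OR exception false → false.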